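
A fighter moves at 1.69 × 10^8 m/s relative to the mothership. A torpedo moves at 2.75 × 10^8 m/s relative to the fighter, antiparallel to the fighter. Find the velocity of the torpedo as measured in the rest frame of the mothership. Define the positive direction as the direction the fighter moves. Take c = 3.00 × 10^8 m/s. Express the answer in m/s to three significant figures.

In units of c (dividing by 3.00 × 10^8 m/s): v = 0.563, u' = -0.917.
u = (u' + v)/(1 + u'v/c²):
u = (-0.917 + 0.563) / (1 + (-0.917)·0.563) = -0.3533/0.4836 = -0.7306
Converting back: u = -0.7306 × 3.00 × 10^8 m/s.

-2.19 × 10^8 m/s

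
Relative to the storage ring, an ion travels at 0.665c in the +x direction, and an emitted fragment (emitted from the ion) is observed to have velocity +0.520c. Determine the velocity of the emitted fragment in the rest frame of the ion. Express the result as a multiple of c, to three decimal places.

-0.222c

Invert the composition law: u' = (u − v)/(1 − uv/c²).
u' = (0.520 − 0.665) / (1 − (0.520)(0.665)) = -0.1450/0.6542 = -0.2216.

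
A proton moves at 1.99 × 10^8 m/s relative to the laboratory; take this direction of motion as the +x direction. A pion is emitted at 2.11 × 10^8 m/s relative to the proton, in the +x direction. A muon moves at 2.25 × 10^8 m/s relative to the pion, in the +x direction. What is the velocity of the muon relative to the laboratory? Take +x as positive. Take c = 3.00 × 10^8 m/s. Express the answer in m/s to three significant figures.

2.97 × 10^8 m/s

Apply u = (u' + v)/(1 + u'v/c²) successively, working outward toward the laboratory.
(Dividing each given speed by c = 3.00 × 10^8 m/s to work in units of c.)
Start: velocity of the proton relative to the laboratory = 0.6633c.
Compose with the pion (u' = 0.703 in the proton frame): u_1 = (0.703 + 0.663) / (1 + 0.703·0.663) = 1.3667/1.4665 = 0.9319.
Compose with the muon (u' = 0.750 in the pion frame): u_2 = (0.750 + 0.932) / (1 + 0.750·0.932) = 1.6819/1.6989 = 0.9900.
So u = 0.9900 × 3.00 × 10^8 m/s.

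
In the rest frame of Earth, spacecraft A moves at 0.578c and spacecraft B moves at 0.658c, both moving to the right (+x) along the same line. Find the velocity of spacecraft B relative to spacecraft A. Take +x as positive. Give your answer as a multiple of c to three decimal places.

β_A = 0.578, β_B = 0.658.
Transform to A's frame with the inverse velocity-addition law: u' = (u − v)/(1 − uv/c²), taking u = β_B and v = β_A.
u' = (0.658 − 0.578) / (1 − (0.578)(0.658)) = 0.0800/0.6197 = 0.1291.

+0.129c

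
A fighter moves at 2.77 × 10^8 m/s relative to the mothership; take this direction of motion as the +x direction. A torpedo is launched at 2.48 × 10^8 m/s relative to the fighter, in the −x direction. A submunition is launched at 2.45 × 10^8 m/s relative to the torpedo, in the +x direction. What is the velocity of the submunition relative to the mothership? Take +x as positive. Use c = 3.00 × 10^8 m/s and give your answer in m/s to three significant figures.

+2.76 × 10^8 m/s

Apply u = (u' + v)/(1 + u'v/c²) successively, working outward toward the mothership.
(Dividing each given speed by c = 3.00 × 10^8 m/s to work in units of c.)
Start: velocity of the fighter relative to the mothership = 0.9233c.
Compose with the torpedo (u' = -0.827 in the fighter frame): u_1 = (-0.827 + 0.923) / (1 + (-0.827)·0.923) = 0.0967/0.2367 = 0.4084.
Compose with the submunition (u' = 0.817 in the torpedo frame): u_2 = (0.817 + 0.408) / (1 + 0.817·0.408) = 1.2250/1.3335 = 0.9187.
So u = 0.9187 × 3.00 × 10^8 m/s.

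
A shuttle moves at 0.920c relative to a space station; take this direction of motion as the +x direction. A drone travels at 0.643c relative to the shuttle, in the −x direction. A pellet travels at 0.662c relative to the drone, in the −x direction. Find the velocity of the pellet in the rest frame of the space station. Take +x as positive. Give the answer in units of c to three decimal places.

+0.029c

Apply u = (u' + v)/(1 + u'v/c²) successively, working outward toward the space station.
Start: velocity of the shuttle relative to the space station = 0.9200c.
Compose with the drone (u' = -0.643 in the shuttle frame): u_1 = (-0.643 + 0.920) / (1 + (-0.643)·0.920) = 0.2770/0.4084 = 0.6782.
Compose with the pellet (u' = -0.662 in the drone frame): u_2 = (-0.662 + 0.678) / (1 + (-0.662)·0.678) = 0.0162/0.5510 = 0.0294.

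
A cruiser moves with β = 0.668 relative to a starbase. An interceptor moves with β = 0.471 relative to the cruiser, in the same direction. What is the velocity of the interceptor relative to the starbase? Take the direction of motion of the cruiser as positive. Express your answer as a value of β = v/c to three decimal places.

β = 0.866

With v = 0.668 and u' = 0.471 (in units of c),
u = (u' + v)/(1 + u'v/c²):
u = (0.471 + 0.668) / (1 + 0.471·0.668) = 1.1390/1.3146 = 0.8664
(Galilean addition would give +1.139c, exceeding c.)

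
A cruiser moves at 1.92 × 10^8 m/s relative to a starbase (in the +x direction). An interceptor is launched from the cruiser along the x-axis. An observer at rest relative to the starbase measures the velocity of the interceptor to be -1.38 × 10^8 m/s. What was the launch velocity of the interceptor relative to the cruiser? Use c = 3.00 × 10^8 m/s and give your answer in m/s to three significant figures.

-2.55 × 10^8 m/s

v = 0.640c, u = -0.460c.
Invert the composition law: u' = (u − v)/(1 − uv/c²).
u' = (-0.460 − 0.640) / (1 − (-0.460)(0.640)) = -1.1000/1.2944 = -0.8498.
u' = -0.8498 × 3.00 × 10^8 m/s.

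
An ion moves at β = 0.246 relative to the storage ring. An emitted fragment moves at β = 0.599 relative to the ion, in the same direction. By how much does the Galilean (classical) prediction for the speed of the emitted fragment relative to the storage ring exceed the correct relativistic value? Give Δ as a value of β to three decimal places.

Δ = 0.109

Galilean: u_cl = 0.599 + 0.246 = 0.8450.
Relativistic: u_rel = (0.599 + 0.246) / (1 + 0.599·0.246) = 0.8450/1.1474 = 0.7365.
Δ = 0.8450 − 0.7365 = 0.1085.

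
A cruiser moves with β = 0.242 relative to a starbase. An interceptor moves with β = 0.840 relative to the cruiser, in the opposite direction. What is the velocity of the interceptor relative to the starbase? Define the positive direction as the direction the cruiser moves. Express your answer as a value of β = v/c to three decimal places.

With v = 0.242 and u' = -0.840 (in units of c),
u = (u' + v)/(1 + u'v/c²):
u = (-0.840 + 0.242) / (1 + (-0.840)·0.242) = -0.5980/0.7967 = -0.7506

β = -0.751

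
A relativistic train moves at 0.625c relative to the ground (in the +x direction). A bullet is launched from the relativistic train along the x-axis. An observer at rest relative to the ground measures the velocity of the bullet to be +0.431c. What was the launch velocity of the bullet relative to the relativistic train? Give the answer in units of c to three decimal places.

Invert the composition law: u' = (u − v)/(1 − uv/c²).
u' = (0.431 − 0.625) / (1 − (0.431)(0.625)) = -0.1940/0.7306 = -0.2655.

-0.266c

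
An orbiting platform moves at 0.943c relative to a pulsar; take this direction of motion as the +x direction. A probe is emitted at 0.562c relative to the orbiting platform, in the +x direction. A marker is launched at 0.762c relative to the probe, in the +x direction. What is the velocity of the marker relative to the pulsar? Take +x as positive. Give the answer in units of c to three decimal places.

Apply u = (u' + v)/(1 + u'v/c²) successively, working outward toward the pulsar.
Start: velocity of the orbiting platform relative to the pulsar = 0.9430c.
Compose with the probe (u' = 0.562 in the orbiting platform frame): u_1 = (0.562 + 0.943) / (1 + 0.562·0.943) = 1.5050/1.5300 = 0.9837.
Compose with the marker (u' = 0.762 in the probe frame): u_2 = (0.762 + 0.984) / (1 + 0.762·0.984) = 1.7457/1.7496 = 0.9978.

0.998c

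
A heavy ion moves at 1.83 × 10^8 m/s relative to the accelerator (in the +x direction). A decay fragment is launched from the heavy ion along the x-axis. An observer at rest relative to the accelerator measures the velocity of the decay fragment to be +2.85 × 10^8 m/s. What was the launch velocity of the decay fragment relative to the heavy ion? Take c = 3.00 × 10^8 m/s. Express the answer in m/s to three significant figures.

+2.43 × 10^8 m/s

v = 0.610c, u = 0.950c.
Invert the composition law: u' = (u − v)/(1 − uv/c²).
u' = (0.950 − 0.610) / (1 − (0.950)(0.610)) = 0.3400/0.4205 = 0.8086.
u' = 0.8086 × 3.00 × 10^8 m/s.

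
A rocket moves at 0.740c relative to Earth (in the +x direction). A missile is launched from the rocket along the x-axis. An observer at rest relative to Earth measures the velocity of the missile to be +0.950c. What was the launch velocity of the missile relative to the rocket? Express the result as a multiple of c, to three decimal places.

Invert the composition law: u' = (u − v)/(1 − uv/c²).
u' = (0.950 − 0.740) / (1 − (0.950)(0.740)) = 0.2100/0.2970 = 0.7071.

+0.707c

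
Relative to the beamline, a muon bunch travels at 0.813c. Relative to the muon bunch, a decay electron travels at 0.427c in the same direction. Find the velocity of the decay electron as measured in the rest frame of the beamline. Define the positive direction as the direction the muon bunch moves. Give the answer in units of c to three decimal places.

0.920c

With v = 0.813 and u' = 0.427 (in units of c),
u = (u' + v)/(1 + u'v/c²):
u = (0.427 + 0.813) / (1 + 0.427·0.813) = 1.2400/1.3472 = 0.9205
(Galilean addition would give +1.240c, exceeding c.)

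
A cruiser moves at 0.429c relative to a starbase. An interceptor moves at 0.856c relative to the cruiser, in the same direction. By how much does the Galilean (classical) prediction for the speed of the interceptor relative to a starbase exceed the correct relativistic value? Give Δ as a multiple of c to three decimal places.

Galilean: u_cl = 0.856 + 0.429 = 1.2850.
Relativistic: u_rel = (0.856 + 0.429) / (1 + 0.856·0.429) = 1.2850/1.3672 = 0.9399.
Δ = 1.2850 − 0.9399 = 0.3451.
(The classical prediction exceeds c; the relativistic result does not.)

Δ = 0.345c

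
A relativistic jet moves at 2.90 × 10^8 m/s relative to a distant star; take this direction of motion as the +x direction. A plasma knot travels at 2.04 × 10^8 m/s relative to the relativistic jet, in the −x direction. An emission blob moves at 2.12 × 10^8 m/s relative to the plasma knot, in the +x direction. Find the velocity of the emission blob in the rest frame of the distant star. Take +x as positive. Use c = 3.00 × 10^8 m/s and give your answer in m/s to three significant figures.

+2.91 × 10^8 m/s

Apply u = (u' + v)/(1 + u'v/c²) successively, working outward toward the distant star.
(Dividing each given speed by c = 3.00 × 10^8 m/s to work in units of c.)
Start: velocity of the relativistic jet relative to the distant star = 0.9667c.
Compose with the plasma knot (u' = -0.680 in the relativistic jet frame): u_1 = (-0.680 + 0.967) / (1 + (-0.680)·0.967) = 0.2867/0.3427 = 0.8366.
Compose with the emission blob (u' = 0.707 in the plasma knot frame): u_2 = (0.707 + 0.837) / (1 + 0.707·0.837) = 1.5432/1.5912 = 0.9699.
So u = 0.9699 × 3.00 × 10^8 m/s.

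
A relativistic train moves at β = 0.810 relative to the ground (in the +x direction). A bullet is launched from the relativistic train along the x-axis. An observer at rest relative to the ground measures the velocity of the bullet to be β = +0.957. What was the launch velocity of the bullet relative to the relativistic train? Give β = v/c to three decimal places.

β = +0.654

Invert the composition law: u' = (u − v)/(1 − uv/c²).
u' = (0.957 − 0.810) / (1 − (0.957)(0.810)) = 0.1470/0.2248 = 0.6538.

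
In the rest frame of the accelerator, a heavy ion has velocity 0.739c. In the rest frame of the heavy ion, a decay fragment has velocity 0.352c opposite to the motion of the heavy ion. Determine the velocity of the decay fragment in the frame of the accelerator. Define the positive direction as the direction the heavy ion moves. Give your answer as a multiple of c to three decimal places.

+0.523c

With v = 0.739 and u' = -0.352 (in units of c),
u = (u' + v)/(1 + u'v/c²):
u = (-0.352 + 0.739) / (1 + (-0.352)·0.739) = 0.3870/0.7399 = 0.5231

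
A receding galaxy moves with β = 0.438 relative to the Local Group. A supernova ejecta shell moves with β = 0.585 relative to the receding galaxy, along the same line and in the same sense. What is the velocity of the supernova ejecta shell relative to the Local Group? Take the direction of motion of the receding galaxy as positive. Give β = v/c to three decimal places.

β = 0.814

With v = 0.438 and u' = 0.585 (in units of c),
u = (u' + v)/(1 + u'v/c²):
u = (0.585 + 0.438) / (1 + 0.585·0.438) = 1.0230/1.2562 = 0.8143
(Galilean addition would give +1.023c, exceeding c.)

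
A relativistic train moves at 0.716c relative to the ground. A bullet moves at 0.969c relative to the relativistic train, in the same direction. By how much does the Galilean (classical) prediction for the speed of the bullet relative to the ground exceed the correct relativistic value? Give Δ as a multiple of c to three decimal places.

Galilean: u_cl = 0.969 + 0.716 = 1.6850.
Relativistic: u_rel = (0.969 + 0.716) / (1 + 0.969·0.716) = 1.6850/1.6938 = 0.9948.
Δ = 1.6850 − 0.9948 = 0.6902.
(The classical prediction exceeds c; the relativistic result does not.)

Δ = 0.690c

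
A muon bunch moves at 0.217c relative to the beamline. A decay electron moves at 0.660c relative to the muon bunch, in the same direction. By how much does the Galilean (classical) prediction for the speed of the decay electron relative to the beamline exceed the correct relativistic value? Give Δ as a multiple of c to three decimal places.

Galilean: u_cl = 0.660 + 0.217 = 0.8770.
Relativistic: u_rel = (0.660 + 0.217) / (1 + 0.660·0.217) = 0.8770/1.1432 = 0.7671.
Δ = 0.8770 − 0.7671 = 0.1099.

Δ = 0.110c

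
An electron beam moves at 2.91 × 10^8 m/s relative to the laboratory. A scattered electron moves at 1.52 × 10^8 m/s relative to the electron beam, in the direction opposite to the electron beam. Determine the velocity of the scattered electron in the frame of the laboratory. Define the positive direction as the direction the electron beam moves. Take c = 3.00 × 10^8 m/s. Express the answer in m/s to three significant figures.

+2.73 × 10^8 m/s

In units of c (dividing by 3.00 × 10^8 m/s): v = 0.970, u' = -0.507.
u = (u' + v)/(1 + u'v/c²):
u = (-0.507 + 0.970) / (1 + (-0.507)·0.970) = 0.4633/0.5085 = 0.9111
Converting back: u = 0.9111 × 3.00 × 10^8 m/s.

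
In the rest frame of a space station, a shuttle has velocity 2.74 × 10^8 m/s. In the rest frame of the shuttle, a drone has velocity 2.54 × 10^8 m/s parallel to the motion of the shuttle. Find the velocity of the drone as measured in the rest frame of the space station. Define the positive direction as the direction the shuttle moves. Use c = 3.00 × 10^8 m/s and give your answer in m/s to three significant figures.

In units of c (dividing by 3.00 × 10^8 m/s): v = 0.913, u' = 0.847.
u = (u' + v)/(1 + u'v/c²):
u = (0.847 + 0.913) / (1 + 0.847·0.913) = 1.7600/1.7733 = 0.9925
(Galilean addition would give +1.760c, exceeding c.)
Converting back: u = 0.9925 × 3.00 × 10^8 m/s.

2.98 × 10^8 m/s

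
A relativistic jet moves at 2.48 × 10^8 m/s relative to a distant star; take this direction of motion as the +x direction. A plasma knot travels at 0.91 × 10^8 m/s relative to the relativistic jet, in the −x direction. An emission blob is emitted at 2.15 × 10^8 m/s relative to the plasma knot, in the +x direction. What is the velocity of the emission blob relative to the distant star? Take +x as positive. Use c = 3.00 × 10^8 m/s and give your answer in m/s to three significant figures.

Apply u = (u' + v)/(1 + u'v/c²) successively, working outward toward the distant star.
(Dividing each given speed by c = 3.00 × 10^8 m/s to work in units of c.)
Start: velocity of the relativistic jet relative to the distant star = 0.8267c.
Compose with the plasma knot (u' = -0.303 in the relativistic jet frame): u_1 = (-0.303 + 0.827) / (1 + (-0.303)·0.827) = 0.5233/0.7492 = 0.6985.
Compose with the emission blob (u' = 0.717 in the plasma knot frame): u_2 = (0.717 + 0.698) / (1 + 0.717·0.698) = 1.4151/1.5006 = 0.9431.
So u = 0.9431 × 3.00 × 10^8 m/s.

+2.83 × 10^8 m/s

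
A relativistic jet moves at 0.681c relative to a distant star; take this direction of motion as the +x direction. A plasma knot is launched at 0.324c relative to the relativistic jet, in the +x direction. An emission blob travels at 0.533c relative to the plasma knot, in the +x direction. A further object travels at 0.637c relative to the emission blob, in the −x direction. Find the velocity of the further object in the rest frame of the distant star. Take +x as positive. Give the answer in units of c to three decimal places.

Apply u = (u' + v)/(1 + u'v/c²) successively, working outward toward the distant star.
Start: velocity of the relativistic jet relative to the distant star = 0.6810c.
Compose with the plasma knot (u' = 0.324 in the relativistic jet frame): u_1 = (0.324 + 0.681) / (1 + 0.324·0.681) = 1.0050/1.2206 = 0.8233.
Compose with the emission blob (u' = 0.533 in the plasma knot frame): u_2 = (0.533 + 0.823) / (1 + 0.533·0.823) = 1.3563/1.4388 = 0.9427.
Compose with the further object (u' = -0.637 in the emission blob frame): u_3 = (-0.637 + 0.943) / (1 + (-0.637)·0.943) = 0.3057/0.3995 = 0.7651.

+0.765c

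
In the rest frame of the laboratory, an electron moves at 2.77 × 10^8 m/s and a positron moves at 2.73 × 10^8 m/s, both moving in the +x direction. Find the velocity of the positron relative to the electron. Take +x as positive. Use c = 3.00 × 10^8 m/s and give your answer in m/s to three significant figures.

β_A = 0.923, β_B = 0.910 (dividing each by c = 3.00 × 10^8 m/s).
Transform to A's frame with the inverse velocity-addition law: u' = (u − v)/(1 − uv/c²), taking u = β_B and v = β_A.
u' = (0.910 − 0.923) / (1 − (0.923)(0.910)) = -0.0133/0.1598 = -0.0835.
u' = -0.0835 × 3.00 × 10^8 m/s.

-2.50 × 10^7 m/s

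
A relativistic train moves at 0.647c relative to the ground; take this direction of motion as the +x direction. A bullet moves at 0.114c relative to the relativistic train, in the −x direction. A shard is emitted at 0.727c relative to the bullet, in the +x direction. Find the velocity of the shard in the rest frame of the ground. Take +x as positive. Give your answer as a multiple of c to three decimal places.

+0.918c

Apply u = (u' + v)/(1 + u'v/c²) successively, working outward toward the ground.
Start: velocity of the relativistic train relative to the ground = 0.6470c.
Compose with the bullet (u' = -0.114 in the relativistic train frame): u_1 = (-0.114 + 0.647) / (1 + (-0.114)·0.647) = 0.5330/0.9262 = 0.5754.
Compose with the shard (u' = 0.727 in the bullet frame): u_2 = (0.727 + 0.575) / (1 + 0.727·0.575) = 1.3024/1.4183 = 0.9183.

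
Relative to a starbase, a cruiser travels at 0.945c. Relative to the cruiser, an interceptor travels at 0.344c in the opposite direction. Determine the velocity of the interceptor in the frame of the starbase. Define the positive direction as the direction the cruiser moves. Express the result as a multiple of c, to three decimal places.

With v = 0.945 and u' = -0.344 (in units of c),
u = (u' + v)/(1 + u'v/c²):
u = (-0.344 + 0.945) / (1 + (-0.344)·0.945) = 0.6010/0.6749 = 0.8905

+0.890c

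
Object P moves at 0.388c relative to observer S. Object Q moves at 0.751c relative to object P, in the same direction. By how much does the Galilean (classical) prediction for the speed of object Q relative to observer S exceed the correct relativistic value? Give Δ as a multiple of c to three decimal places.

Galilean: u_cl = 0.751 + 0.388 = 1.1390.
Relativistic: u_rel = (0.751 + 0.388) / (1 + 0.751·0.388) = 1.1390/1.2914 = 0.8820.
Δ = 1.1390 − 0.8820 = 0.2570.
(The classical prediction exceeds c; the relativistic result does not.)

Δ = 0.257c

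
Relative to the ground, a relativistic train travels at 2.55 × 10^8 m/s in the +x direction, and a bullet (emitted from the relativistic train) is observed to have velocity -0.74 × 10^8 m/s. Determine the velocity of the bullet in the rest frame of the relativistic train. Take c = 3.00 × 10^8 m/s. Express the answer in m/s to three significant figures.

-2.72 × 10^8 m/s

v = 0.850c, u = -0.247c.
Invert the composition law: u' = (u − v)/(1 − uv/c²).
u' = (-0.247 − 0.850) / (1 − (-0.247)(0.850)) = -1.0967/1.2097 = -0.9066.
u' = -0.9066 × 3.00 × 10^8 m/s.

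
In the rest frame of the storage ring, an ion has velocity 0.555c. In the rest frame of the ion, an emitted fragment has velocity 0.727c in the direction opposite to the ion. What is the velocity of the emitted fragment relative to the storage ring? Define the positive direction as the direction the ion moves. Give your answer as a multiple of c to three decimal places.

-0.288c

With v = 0.555 and u' = -0.727 (in units of c),
u = (u' + v)/(1 + u'v/c²):
u = (-0.727 + 0.555) / (1 + (-0.727)·0.555) = -0.1720/0.5965 = -0.2883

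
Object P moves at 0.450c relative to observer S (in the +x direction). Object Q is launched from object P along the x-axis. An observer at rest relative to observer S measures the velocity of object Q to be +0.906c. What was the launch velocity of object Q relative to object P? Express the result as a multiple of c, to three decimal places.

Invert the composition law: u' = (u − v)/(1 − uv/c²).
u' = (0.906 − 0.450) / (1 − (0.906)(0.450)) = 0.4560/0.5923 = 0.7699.

+0.770c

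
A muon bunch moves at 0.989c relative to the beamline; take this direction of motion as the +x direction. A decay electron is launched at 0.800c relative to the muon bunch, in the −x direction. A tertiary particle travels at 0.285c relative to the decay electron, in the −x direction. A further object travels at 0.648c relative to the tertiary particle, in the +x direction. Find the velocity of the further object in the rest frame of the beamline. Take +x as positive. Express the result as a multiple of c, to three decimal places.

Apply u = (u' + v)/(1 + u'v/c²) successively, working outward toward the beamline.
Start: velocity of the muon bunch relative to the beamline = 0.9890c.
Compose with the decay electron (u' = -0.800 in the muon bunch frame): u_1 = (-0.800 + 0.989) / (1 + (-0.800)·0.989) = 0.1890/0.2088 = 0.9052.
Compose with the tertiary particle (u' = -0.285 in the decay electron frame): u_2 = (-0.285 + 0.905) / (1 + (-0.285)·0.905) = 0.6202/0.7420 = 0.8358.
Compose with the further object (u' = 0.648 in the tertiary particle frame): u_3 = (0.648 + 0.836) / (1 + 0.648·0.836) = 1.4838/1.5416 = 0.9625.

+0.963c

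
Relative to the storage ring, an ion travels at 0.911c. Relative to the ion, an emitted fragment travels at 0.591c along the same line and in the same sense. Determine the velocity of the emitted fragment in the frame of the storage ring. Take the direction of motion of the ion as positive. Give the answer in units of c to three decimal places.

With v = 0.911 and u' = 0.591 (in units of c),
u = (u' + v)/(1 + u'v/c²):
u = (0.591 + 0.911) / (1 + 0.591·0.911) = 1.5020/1.5384 = 0.9763

0.976c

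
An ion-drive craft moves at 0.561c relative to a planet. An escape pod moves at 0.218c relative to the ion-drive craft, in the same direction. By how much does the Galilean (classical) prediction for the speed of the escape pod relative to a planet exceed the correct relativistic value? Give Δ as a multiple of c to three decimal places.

Δ = 0.085c

Galilean: u_cl = 0.218 + 0.561 = 0.7790.
Relativistic: u_rel = (0.218 + 0.561) / (1 + 0.218·0.561) = 0.7790/1.1223 = 0.6941.
Δ = 0.7790 − 0.6941 = 0.0849.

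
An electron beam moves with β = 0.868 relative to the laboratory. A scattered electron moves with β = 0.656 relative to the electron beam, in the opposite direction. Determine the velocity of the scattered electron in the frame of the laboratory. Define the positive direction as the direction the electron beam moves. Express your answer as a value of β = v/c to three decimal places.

With v = 0.868 and u' = -0.656 (in units of c),
u = (u' + v)/(1 + u'v/c²):
u = (-0.656 + 0.868) / (1 + (-0.656)·0.868) = 0.2120/0.4306 = 0.4923

β = +0.492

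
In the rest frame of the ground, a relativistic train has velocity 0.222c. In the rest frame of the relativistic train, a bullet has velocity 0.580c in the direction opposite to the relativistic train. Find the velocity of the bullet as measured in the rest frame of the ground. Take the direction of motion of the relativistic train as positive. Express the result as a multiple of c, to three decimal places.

With v = 0.222 and u' = -0.580 (in units of c),
u = (u' + v)/(1 + u'v/c²):
u = (-0.580 + 0.222) / (1 + (-0.580)·0.222) = -0.3580/0.8712 = -0.4109
(Galilean addition would give -0.358c.)

-0.411c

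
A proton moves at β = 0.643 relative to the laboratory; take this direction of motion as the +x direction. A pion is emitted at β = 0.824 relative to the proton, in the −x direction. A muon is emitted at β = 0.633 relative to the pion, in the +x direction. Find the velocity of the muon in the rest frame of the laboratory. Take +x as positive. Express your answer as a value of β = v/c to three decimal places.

β = +0.328

Apply u = (u' + v)/(1 + u'v/c²) successively, working outward toward the laboratory.
Start: velocity of the proton relative to the laboratory = 0.6430c.
Compose with the pion (u' = -0.824 in the proton frame): u_1 = (-0.824 + 0.643) / (1 + (-0.824)·0.643) = -0.1810/0.4702 = -0.3850.
Compose with the muon (u' = 0.633 in the pion frame): u_2 = (0.633 + (-0.385)) / (1 + 0.633·(-0.385)) = 0.2480/0.7563 = 0.3279.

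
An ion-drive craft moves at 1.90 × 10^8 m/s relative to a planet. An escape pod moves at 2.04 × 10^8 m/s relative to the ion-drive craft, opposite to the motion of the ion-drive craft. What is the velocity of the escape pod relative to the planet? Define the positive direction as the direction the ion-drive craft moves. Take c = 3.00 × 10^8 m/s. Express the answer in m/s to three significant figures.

In units of c (dividing by 3.00 × 10^8 m/s): v = 0.633, u' = -0.680.
u = (u' + v)/(1 + u'v/c²):
u = (-0.680 + 0.633) / (1 + (-0.680)·0.633) = -0.0467/0.5693 = -0.0820
(Galilean addition would give -0.047c.)
Converting back: u = -0.0820 × 3.00 × 10^8 m/s.

-2.46 × 10^7 m/s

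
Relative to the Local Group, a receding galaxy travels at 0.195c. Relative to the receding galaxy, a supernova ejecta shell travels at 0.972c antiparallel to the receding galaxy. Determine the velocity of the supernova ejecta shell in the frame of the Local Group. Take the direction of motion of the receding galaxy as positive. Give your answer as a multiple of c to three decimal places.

-0.959c

With v = 0.195 and u' = -0.972 (in units of c),
u = (u' + v)/(1 + u'v/c²):
u = (-0.972 + 0.195) / (1 + (-0.972)·0.195) = -0.7770/0.8105 = -0.9587
(Galilean addition would give -0.777c.)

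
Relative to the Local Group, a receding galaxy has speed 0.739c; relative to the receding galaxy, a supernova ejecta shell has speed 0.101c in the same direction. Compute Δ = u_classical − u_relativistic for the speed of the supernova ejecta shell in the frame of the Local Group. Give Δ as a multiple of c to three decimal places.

Δ = 0.058c

Galilean: u_cl = 0.101 + 0.739 = 0.8400.
Relativistic: u_rel = (0.101 + 0.739) / (1 + 0.101·0.739) = 0.8400/1.0746 = 0.7817.
Δ = 0.8400 − 0.7817 = 0.0583.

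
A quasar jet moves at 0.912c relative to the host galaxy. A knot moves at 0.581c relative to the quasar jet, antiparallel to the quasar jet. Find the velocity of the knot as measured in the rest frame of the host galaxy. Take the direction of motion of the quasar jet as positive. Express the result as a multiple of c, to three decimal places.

+0.704c

With v = 0.912 and u' = -0.581 (in units of c),
u = (u' + v)/(1 + u'v/c²):
u = (-0.581 + 0.912) / (1 + (-0.581)·0.912) = 0.3310/0.4701 = 0.7041
(Galilean addition would give +0.331c.)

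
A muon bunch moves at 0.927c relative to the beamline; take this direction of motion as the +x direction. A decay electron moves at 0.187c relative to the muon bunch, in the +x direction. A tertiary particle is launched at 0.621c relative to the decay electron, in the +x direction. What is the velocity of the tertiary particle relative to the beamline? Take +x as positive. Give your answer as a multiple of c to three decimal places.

0.988c

Apply u = (u' + v)/(1 + u'v/c²) successively, working outward toward the beamline.
Start: velocity of the muon bunch relative to the beamline = 0.9270c.
Compose with the decay electron (u' = 0.187 in the muon bunch frame): u_1 = (0.187 + 0.927) / (1 + 0.187·0.927) = 1.1140/1.1733 = 0.9494.
Compose with the tertiary particle (u' = 0.621 in the decay electron frame): u_2 = (0.621 + 0.949) / (1 + 0.621·0.949) = 1.5704/1.5896 = 0.9879.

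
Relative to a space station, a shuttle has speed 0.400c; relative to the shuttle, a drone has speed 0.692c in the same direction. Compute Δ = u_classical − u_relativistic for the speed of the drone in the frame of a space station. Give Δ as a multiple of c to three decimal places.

Δ = 0.237c

Galilean: u_cl = 0.692 + 0.400 = 1.0920.
Relativistic: u_rel = (0.692 + 0.400) / (1 + 0.692·0.400) = 1.0920/1.2768 = 0.8553.
Δ = 1.0920 − 0.8553 = 0.2367.
(The classical prediction exceeds c; the relativistic result does not.)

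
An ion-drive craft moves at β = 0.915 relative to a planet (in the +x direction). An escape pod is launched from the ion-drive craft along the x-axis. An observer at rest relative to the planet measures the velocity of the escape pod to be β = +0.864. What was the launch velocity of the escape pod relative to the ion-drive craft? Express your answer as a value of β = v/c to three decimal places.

Invert the composition law: u' = (u − v)/(1 − uv/c²).
u' = (0.864 − 0.915) / (1 − (0.864)(0.915)) = -0.0510/0.2094 = -0.2435.

β = -0.244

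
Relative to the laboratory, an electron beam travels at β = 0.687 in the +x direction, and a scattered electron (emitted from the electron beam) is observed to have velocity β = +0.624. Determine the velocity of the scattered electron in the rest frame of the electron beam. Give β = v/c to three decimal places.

Invert the composition law: u' = (u − v)/(1 − uv/c²).
u' = (0.624 − 0.687) / (1 − (0.624)(0.687)) = -0.0630/0.5713 = -0.1103.

β = -0.110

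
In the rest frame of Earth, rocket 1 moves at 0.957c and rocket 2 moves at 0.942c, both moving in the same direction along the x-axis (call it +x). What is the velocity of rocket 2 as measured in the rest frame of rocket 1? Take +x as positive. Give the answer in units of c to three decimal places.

-0.152c

β_A = 0.957, β_B = 0.942.
Transform to A's frame with the inverse velocity-addition law: u' = (u − v)/(1 − uv/c²), taking u = β_B and v = β_A.
u' = (0.942 − 0.957) / (1 − (0.957)(0.942)) = -0.0150/0.0985 = -0.1523.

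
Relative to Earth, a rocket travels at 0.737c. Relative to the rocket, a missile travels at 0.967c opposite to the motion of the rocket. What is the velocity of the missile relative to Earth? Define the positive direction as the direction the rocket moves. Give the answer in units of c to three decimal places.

With v = 0.737 and u' = -0.967 (in units of c),
u = (u' + v)/(1 + u'v/c²):
u = (-0.967 + 0.737) / (1 + (-0.967)·0.737) = -0.2300/0.2873 = -0.8005

-0.800c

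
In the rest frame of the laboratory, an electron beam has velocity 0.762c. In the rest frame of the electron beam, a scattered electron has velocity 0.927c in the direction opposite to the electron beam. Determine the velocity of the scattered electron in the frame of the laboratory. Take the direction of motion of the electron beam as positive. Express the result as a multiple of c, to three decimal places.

-0.562c

With v = 0.762 and u' = -0.927 (in units of c),
u = (u' + v)/(1 + u'v/c²):
u = (-0.927 + 0.762) / (1 + (-0.927)·0.762) = -0.1650/0.2936 = -0.5619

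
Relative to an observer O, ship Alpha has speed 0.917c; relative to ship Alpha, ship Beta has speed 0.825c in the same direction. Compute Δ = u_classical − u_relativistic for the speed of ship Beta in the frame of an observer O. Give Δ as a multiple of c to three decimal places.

Δ = 0.750c

Galilean: u_cl = 0.825 + 0.917 = 1.7420.
Relativistic: u_rel = (0.825 + 0.917) / (1 + 0.825·0.917) = 1.7420/1.7565 = 0.9917.
Δ = 1.7420 − 0.9917 = 0.7503.
(The classical prediction exceeds c; the relativistic result does not.)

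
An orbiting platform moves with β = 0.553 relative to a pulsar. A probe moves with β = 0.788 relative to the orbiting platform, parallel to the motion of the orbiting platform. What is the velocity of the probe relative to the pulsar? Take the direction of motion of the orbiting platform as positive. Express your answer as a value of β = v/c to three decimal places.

With v = 0.553 and u' = 0.788 (in units of c),
u = (u' + v)/(1 + u'v/c²):
u = (0.788 + 0.553) / (1 + 0.788·0.553) = 1.3410/1.4358 = 0.9340
(Galilean addition would give +1.341c, exceeding c.)

β = 0.934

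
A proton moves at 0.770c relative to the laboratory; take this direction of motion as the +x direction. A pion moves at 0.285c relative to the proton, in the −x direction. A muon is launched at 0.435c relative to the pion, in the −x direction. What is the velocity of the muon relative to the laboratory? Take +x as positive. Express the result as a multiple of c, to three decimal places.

Apply u = (u' + v)/(1 + u'v/c²) successively, working outward toward the laboratory.
Start: velocity of the proton relative to the laboratory = 0.7700c.
Compose with the pion (u' = -0.285 in the proton frame): u_1 = (-0.285 + 0.770) / (1 + (-0.285)·0.770) = 0.4850/0.7805 = 0.6214.
Compose with the muon (u' = -0.435 in the pion frame): u_2 = (-0.435 + 0.621) / (1 + (-0.435)·0.621) = 0.1864/0.7297 = 0.2554.

+0.255c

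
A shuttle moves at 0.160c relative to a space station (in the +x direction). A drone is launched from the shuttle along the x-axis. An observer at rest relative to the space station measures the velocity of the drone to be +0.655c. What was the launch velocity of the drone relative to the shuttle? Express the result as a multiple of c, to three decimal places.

+0.553c

Invert the composition law: u' = (u − v)/(1 − uv/c²).
u' = (0.655 − 0.160) / (1 − (0.655)(0.160)) = 0.4950/0.8952 = 0.5529.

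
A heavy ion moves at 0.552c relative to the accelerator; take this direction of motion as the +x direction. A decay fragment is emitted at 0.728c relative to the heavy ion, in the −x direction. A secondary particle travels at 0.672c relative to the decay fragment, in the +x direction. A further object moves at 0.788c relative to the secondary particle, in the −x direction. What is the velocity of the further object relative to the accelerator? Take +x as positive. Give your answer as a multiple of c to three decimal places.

Apply u = (u' + v)/(1 + u'v/c²) successively, working outward toward the accelerator.
Start: velocity of the heavy ion relative to the accelerator = 0.5520c.
Compose with the decay fragment (u' = -0.728 in the heavy ion frame): u_1 = (-0.728 + 0.552) / (1 + (-0.728)·0.552) = -0.1760/0.5981 = -0.2942.
Compose with the secondary particle (u' = 0.672 in the decay fragment frame): u_2 = (0.672 + (-0.294)) / (1 + 0.672·(-0.294)) = 0.3778/0.8023 = 0.4709.
Compose with the further object (u' = -0.788 in the secondary particle frame): u_3 = (-0.788 + 0.471) / (1 + (-0.788)·0.471) = -0.3171/0.6290 = -0.5042.

-0.504c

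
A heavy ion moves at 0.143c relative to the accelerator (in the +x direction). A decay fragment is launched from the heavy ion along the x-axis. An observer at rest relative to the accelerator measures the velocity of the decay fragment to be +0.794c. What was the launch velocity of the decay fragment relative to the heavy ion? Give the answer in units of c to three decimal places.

+0.734c

Invert the composition law: u' = (u − v)/(1 − uv/c²).
u' = (0.794 − 0.143) / (1 − (0.794)(0.143)) = 0.6510/0.8865 = 0.7344.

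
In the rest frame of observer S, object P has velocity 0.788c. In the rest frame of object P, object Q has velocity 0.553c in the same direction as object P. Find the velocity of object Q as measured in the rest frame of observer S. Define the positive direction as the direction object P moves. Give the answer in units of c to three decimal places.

0.934c

With v = 0.788 and u' = 0.553 (in units of c),
u = (u' + v)/(1 + u'v/c²):
u = (0.553 + 0.788) / (1 + 0.553·0.788) = 1.3410/1.4358 = 0.9340
(Galilean addition would give +1.341c, exceeding c.)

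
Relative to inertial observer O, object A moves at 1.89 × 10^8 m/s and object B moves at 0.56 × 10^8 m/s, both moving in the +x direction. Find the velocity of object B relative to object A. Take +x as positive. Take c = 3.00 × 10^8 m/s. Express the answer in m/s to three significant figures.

β_A = 0.630, β_B = 0.187 (dividing each by c = 3.00 × 10^8 m/s).
Transform to A's frame with the inverse velocity-addition law: u' = (u − v)/(1 − uv/c²), taking u = β_B and v = β_A.
u' = (0.187 − 0.630) / (1 − (0.630)(0.187)) = -0.4433/0.8824 = -0.5024.
u' = -0.5024 × 3.00 × 10^8 m/s.

-1.51 × 10^8 m/s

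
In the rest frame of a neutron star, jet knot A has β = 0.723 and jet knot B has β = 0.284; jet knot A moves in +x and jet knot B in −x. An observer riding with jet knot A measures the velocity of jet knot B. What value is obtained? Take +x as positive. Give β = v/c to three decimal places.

β_A = 0.723, β_B = -0.284.
Transform to A's frame with the inverse velocity-addition law: u' = (u − v)/(1 − uv/c²), taking u = β_B and v = β_A.
u' = (-0.284 − 0.723) / (1 − (0.723)(-0.284)) = -1.0070/1.2053 = -0.8355.

β = -0.835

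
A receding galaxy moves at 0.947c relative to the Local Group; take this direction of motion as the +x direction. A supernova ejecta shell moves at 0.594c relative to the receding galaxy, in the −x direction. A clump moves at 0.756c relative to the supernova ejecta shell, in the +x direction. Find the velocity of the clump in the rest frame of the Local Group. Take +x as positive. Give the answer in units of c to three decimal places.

+0.971c

Apply u = (u' + v)/(1 + u'v/c²) successively, working outward toward the Local Group.
Start: velocity of the receding galaxy relative to the Local Group = 0.9470c.
Compose with the supernova ejecta shell (u' = -0.594 in the receding galaxy frame): u_1 = (-0.594 + 0.947) / (1 + (-0.594)·0.947) = 0.3530/0.4375 = 0.8069.
Compose with the clump (u' = 0.756 in the supernova ejecta shell frame): u_2 = (0.756 + 0.807) / (1 + 0.756·0.807) = 1.5629/1.6100 = 0.9707.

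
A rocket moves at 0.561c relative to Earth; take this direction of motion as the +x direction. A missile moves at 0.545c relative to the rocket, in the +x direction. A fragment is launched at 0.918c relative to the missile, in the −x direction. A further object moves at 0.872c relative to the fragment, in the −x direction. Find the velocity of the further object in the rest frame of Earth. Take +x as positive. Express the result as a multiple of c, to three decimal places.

Apply u = (u' + v)/(1 + u'v/c²) successively, working outward toward Earth.
Start: velocity of the rocket relative to Earth = 0.5610c.
Compose with the missile (u' = 0.545 in the rocket frame): u_1 = (0.545 + 0.561) / (1 + 0.545·0.561) = 1.1060/1.3057 = 0.8470.
Compose with the fragment (u' = -0.918 in the missile frame): u_2 = (-0.918 + 0.847) / (1 + (-0.918)·0.847) = -0.0710/0.2224 = -0.3191.
Compose with the further object (u' = -0.872 in the fragment frame): u_3 = (-0.872 + (-0.319)) / (1 + (-0.872)·(-0.319)) = -1.1911/1.2782 = -0.9318.

-0.932c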